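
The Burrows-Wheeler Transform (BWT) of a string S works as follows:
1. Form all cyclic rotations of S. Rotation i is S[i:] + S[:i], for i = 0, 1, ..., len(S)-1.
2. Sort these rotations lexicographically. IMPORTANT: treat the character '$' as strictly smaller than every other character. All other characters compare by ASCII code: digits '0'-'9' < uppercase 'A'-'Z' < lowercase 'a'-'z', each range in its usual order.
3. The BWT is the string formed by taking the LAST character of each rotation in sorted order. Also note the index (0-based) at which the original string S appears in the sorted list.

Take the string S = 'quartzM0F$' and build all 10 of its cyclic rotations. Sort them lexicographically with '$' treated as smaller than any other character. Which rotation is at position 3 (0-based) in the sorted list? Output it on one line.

All 10 rotations (rotation i = S[i:]+S[:i]):
  rot[0] = quartzM0F$
  rot[1] = uartzM0F$q
  rot[2] = artzM0F$qu
  rot[3] = rtzM0F$qua
  rot[4] = tzM0F$quar
  rot[5] = zM0F$quart
  rot[6] = M0F$quartz
  rot[7] = 0F$quartzM
  rot[8] = F$quartzM0
  rot[9] = $quartzM0F
Sorted (with $ < everything):
  sorted[0] = $quartzM0F
  sorted[1] = 0F$quartzM
  sorted[2] = F$quartzM0
  sorted[3] = M0F$quartz
  sorted[4] = artzM0F$qu
  sorted[5] = quartzM0F$
  sorted[6] = rtzM0F$qua
  sorted[7] = tzM0F$quar
  sorted[8] = uartzM0F$q
  sorted[9] = zM0F$quart
sorted[3] = M0F$quartz

Answer: M0F$quartz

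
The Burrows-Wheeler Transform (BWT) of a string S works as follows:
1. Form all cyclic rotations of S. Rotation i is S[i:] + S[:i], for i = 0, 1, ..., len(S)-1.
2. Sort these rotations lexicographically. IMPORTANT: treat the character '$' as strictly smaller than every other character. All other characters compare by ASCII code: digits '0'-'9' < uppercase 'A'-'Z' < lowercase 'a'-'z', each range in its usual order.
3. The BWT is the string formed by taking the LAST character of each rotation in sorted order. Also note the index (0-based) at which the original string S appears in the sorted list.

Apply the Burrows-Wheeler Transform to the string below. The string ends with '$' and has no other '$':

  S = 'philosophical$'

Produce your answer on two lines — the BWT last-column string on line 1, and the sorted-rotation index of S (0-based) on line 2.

All 14 rotations (rotation i = S[i:]+S[:i]):
  rot[0] = philosophical$
  rot[1] = hilosophical$p
  rot[2] = ilosophical$ph
  rot[3] = losophical$phi
  rot[4] = osophical$phil
  rot[5] = sophical$philo
  rot[6] = ophical$philos
  rot[7] = phical$philoso
  rot[8] = hical$philosop
  rot[9] = ical$philosoph
  rot[10] = cal$philosophi
  rot[11] = al$philosophic
  rot[12] = l$philosophica
  rot[13] = $philosophical
Sorted (with $ < everything):
  sorted[0] = $philosophical  (last char: 'l')
  sorted[1] = al$philosophic  (last char: 'c')
  sorted[2] = cal$philosophi  (last char: 'i')
  sorted[3] = hical$philosop  (last char: 'p')
  sorted[4] = hilosophical$p  (last char: 'p')
  sorted[5] = ical$philosoph  (last char: 'h')
  sorted[6] = ilosophical$ph  (last char: 'h')
  sorted[7] = l$philosophica  (last char: 'a')
  sorted[8] = losophical$phi  (last char: 'i')
  sorted[9] = ophical$philos  (last char: 's')
  sorted[10] = osophical$phil  (last char: 'l')
  sorted[11] = phical$philoso  (last char: 'o')
  sorted[12] = philosophical$  (last char: '$')
  sorted[13] = sophical$philo  (last char: 'o')
Last column: lcipphhaislo$o
Original string S is at sorted index 12

Answer: lcipphhaislo$o
12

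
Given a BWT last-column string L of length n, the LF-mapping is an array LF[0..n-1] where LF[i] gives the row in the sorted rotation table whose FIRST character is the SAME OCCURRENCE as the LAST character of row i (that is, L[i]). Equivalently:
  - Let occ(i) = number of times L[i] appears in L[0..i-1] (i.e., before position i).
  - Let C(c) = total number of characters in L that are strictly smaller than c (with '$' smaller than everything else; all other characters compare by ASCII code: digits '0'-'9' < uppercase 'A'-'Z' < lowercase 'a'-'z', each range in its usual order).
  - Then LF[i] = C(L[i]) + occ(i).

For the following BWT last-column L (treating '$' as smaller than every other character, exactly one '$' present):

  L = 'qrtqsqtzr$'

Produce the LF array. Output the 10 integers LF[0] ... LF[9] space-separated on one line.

Char counts: '$':1, 'q':3, 'r':2, 's':1, 't':2, 'z':1
C (first-col start): C('$')=0, C('q')=1, C('r')=4, C('s')=6, C('t')=7, C('z')=9
L[0]='q': occ=0, LF[0]=C('q')+0=1+0=1
L[1]='r': occ=0, LF[1]=C('r')+0=4+0=4
L[2]='t': occ=0, LF[2]=C('t')+0=7+0=7
L[3]='q': occ=1, LF[3]=C('q')+1=1+1=2
L[4]='s': occ=0, LF[4]=C('s')+0=6+0=6
L[5]='q': occ=2, LF[5]=C('q')+2=1+2=3
L[6]='t': occ=1, LF[6]=C('t')+1=7+1=8
L[7]='z': occ=0, LF[7]=C('z')+0=9+0=9
L[8]='r': occ=1, LF[8]=C('r')+1=4+1=5
L[9]='$': occ=0, LF[9]=C('$')+0=0+0=0

Answer: 1 4 7 2 6 3 8 9 5 0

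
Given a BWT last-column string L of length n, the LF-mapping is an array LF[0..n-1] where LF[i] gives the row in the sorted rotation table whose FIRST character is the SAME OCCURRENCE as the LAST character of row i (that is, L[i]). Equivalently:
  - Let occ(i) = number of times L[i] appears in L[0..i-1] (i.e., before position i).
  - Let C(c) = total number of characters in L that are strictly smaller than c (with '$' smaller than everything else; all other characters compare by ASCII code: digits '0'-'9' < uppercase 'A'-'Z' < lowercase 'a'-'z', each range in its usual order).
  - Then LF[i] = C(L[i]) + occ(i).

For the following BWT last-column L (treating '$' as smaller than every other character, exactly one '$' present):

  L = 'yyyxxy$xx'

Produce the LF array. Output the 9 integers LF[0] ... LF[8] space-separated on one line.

Answer: 5 6 7 1 2 8 0 3 4

Derivation:
Char counts: '$':1, 'x':4, 'y':4
C (first-col start): C('$')=0, C('x')=1, C('y')=5
L[0]='y': occ=0, LF[0]=C('y')+0=5+0=5
L[1]='y': occ=1, LF[1]=C('y')+1=5+1=6
L[2]='y': occ=2, LF[2]=C('y')+2=5+2=7
L[3]='x': occ=0, LF[3]=C('x')+0=1+0=1
L[4]='x': occ=1, LF[4]=C('x')+1=1+1=2
L[5]='y': occ=3, LF[5]=C('y')+3=5+3=8
L[6]='$': occ=0, LF[6]=C('$')+0=0+0=0
L[7]='x': occ=2, LF[7]=C('x')+2=1+2=3
L[8]='x': occ=3, LF[8]=C('x')+3=1+3=4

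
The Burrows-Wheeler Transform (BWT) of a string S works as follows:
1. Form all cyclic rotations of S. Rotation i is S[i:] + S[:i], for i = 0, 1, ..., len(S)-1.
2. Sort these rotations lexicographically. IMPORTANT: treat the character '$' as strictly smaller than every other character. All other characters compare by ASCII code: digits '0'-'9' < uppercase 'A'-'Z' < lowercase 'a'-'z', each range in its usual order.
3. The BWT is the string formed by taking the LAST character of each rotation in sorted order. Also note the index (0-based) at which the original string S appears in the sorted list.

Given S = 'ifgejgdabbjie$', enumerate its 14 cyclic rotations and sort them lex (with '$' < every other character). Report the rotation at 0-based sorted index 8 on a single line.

Answer: gdabbjie$ifgej

Derivation:
All 14 rotations (rotation i = S[i:]+S[:i]):
  rot[0] = ifgejgdabbjie$
  rot[1] = fgejgdabbjie$i
  rot[2] = gejgdabbjie$if
  rot[3] = ejgdabbjie$ifg
  rot[4] = jgdabbjie$ifge
  rot[5] = gdabbjie$ifgej
  rot[6] = dabbjie$ifgejg
  rot[7] = abbjie$ifgejgd
  rot[8] = bbjie$ifgejgda
  rot[9] = bjie$ifgejgdab
  rot[10] = jie$ifgejgdabb
  rot[11] = ie$ifgejgdabbj
  rot[12] = e$ifgejgdabbji
  rot[13] = $ifgejgdabbjie
Sorted (with $ < everything):
  sorted[0] = $ifgejgdabbjie
  sorted[1] = abbjie$ifgejgd
  sorted[2] = bbjie$ifgejgda
  sorted[3] = bjie$ifgejgdab
  sorted[4] = dabbjie$ifgejg
  sorted[5] = e$ifgejgdabbji
  sorted[6] = ejgdabbjie$ifg
  sorted[7] = fgejgdabbjie$i
  sorted[8] = gdabbjie$ifgej
  sorted[9] = gejgdabbjie$if
  sorted[10] = ie$ifgejgdabbj
  sorted[11] = ifgejgdabbjie$
  sorted[12] = jgdabbjie$ifge
  sorted[13] = jie$ifgejgdabb
sorted[8] = gdabbjie$ifgej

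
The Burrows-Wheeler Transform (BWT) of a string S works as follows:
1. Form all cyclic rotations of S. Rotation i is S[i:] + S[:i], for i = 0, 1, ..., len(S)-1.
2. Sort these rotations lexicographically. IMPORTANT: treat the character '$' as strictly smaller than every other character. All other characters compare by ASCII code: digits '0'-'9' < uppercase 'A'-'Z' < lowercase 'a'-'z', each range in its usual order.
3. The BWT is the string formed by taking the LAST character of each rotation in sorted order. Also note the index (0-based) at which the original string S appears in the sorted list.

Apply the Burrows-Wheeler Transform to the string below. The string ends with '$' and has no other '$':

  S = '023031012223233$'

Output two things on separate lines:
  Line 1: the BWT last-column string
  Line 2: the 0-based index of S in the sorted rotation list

Answer: 31$3301202332022
2

Derivation:
All 16 rotations (rotation i = S[i:]+S[:i]):
  rot[0] = 023031012223233$
  rot[1] = 23031012223233$0
  rot[2] = 3031012223233$02
  rot[3] = 031012223233$023
  rot[4] = 31012223233$0230
  rot[5] = 1012223233$02303
  rot[6] = 012223233$023031
  rot[7] = 12223233$0230310
  rot[8] = 2223233$02303101
  rot[9] = 223233$023031012
  rot[10] = 23233$0230310122
  rot[11] = 3233$02303101222
  rot[12] = 233$023031012223
  rot[13] = 33$0230310122232
  rot[14] = 3$02303101222323
  rot[15] = $023031012223233
Sorted (with $ < everything):
  sorted[0] = $023031012223233  (last char: '3')
  sorted[1] = 012223233$023031  (last char: '1')
  sorted[2] = 023031012223233$  (last char: '$')
  sorted[3] = 031012223233$023  (last char: '3')
  sorted[4] = 1012223233$02303  (last char: '3')
  sorted[5] = 12223233$0230310  (last char: '0')
  sorted[6] = 2223233$02303101  (last char: '1')
  sorted[7] = 223233$023031012  (last char: '2')
  sorted[8] = 23031012223233$0  (last char: '0')
  sorted[9] = 23233$0230310122  (last char: '2')
  sorted[10] = 233$023031012223  (last char: '3')
  sorted[11] = 3$02303101222323  (last char: '3')
  sorted[12] = 3031012223233$02  (last char: '2')
  sorted[13] = 31012223233$0230  (last char: '0')
  sorted[14] = 3233$02303101222  (last char: '2')
  sorted[15] = 33$0230310122232  (last char: '2')
Last column: 31$3301202332022
Original string S is at sorted index 2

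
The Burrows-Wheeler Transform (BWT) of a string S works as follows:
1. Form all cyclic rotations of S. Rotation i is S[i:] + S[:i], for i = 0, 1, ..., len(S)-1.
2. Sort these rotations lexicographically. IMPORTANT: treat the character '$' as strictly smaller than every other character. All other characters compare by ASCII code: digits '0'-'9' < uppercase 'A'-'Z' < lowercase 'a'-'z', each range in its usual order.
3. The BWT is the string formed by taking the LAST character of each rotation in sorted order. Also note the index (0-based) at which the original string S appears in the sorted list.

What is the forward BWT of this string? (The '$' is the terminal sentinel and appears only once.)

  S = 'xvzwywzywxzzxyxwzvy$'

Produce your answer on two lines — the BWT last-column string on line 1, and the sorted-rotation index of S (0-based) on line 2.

All 20 rotations (rotation i = S[i:]+S[:i]):
  rot[0] = xvzwywzywxzzxyxwzvy$
  rot[1] = vzwywzywxzzxyxwzvy$x
  rot[2] = zwywzywxzzxyxwzvy$xv
  rot[3] = wywzywxzzxyxwzvy$xvz
  rot[4] = ywzywxzzxyxwzvy$xvzw
  rot[5] = wzywxzzxyxwzvy$xvzwy
  rot[6] = zywxzzxyxwzvy$xvzwyw
  rot[7] = ywxzzxyxwzvy$xvzwywz
  rot[8] = wxzzxyxwzvy$xvzwywzy
  rot[9] = xzzxyxwzvy$xvzwywzyw
  rot[10] = zzxyxwzvy$xvzwywzywx
  rot[11] = zxyxwzvy$xvzwywzywxz
  rot[12] = xyxwzvy$xvzwywzywxzz
  rot[13] = yxwzvy$xvzwywzywxzzx
  rot[14] = xwzvy$xvzwywzywxzzxy
  rot[15] = wzvy$xvzwywzywxzzxyx
  rot[16] = zvy$xvzwywzywxzzxyxw
  rot[17] = vy$xvzwywzywxzzxyxwz
  rot[18] = y$xvzwywzywxzzxyxwzv
  rot[19] = $xvzwywzywxzzxyxwzvy
Sorted (with $ < everything):
  sorted[0] = $xvzwywzywxzzxyxwzvy  (last char: 'y')
  sorted[1] = vy$xvzwywzywxzzxyxwz  (last char: 'z')
  sorted[2] = vzwywzywxzzxyxwzvy$x  (last char: 'x')
  sorted[3] = wxzzxyxwzvy$xvzwywzy  (last char: 'y')
  sorted[4] = wywzywxzzxyxwzvy$xvz  (last char: 'z')
  sorted[5] = wzvy$xvzwywzywxzzxyx  (last char: 'x')
  sorted[6] = wzywxzzxyxwzvy$xvzwy  (last char: 'y')
  sorted[7] = xvzwywzywxzzxyxwzvy$  (last char: '$')
  sorted[8] = xwzvy$xvzwywzywxzzxy  (last char: 'y')
  sorted[9] = xyxwzvy$xvzwywzywxzz  (last char: 'z')
  sorted[10] = xzzxyxwzvy$xvzwywzyw  (last char: 'w')
  sorted[11] = y$xvzwywzywxzzxyxwzv  (last char: 'v')
  sorted[12] = ywxzzxyxwzvy$xvzwywz  (last char: 'z')
  sorted[13] = ywzywxzzxyxwzvy$xvzw  (last char: 'w')
  sorted[14] = yxwzvy$xvzwywzywxzzx  (last char: 'x')
  sorted[15] = zvy$xvzwywzywxzzxyxw  (last char: 'w')
  sorted[16] = zwywzywxzzxyxwzvy$xv  (last char: 'v')
  sorted[17] = zxyxwzvy$xvzwywzywxz  (last char: 'z')
  sorted[18] = zywxzzxyxwzvy$xvzwyw  (last char: 'w')
  sorted[19] = zzxyxwzvy$xvzwywzywx  (last char: 'x')
Last column: yzxyzxy$yzwvzwxwvzwx
Original string S is at sorted index 7

Answer: yzxyzxy$yzwvzwxwvzwx
7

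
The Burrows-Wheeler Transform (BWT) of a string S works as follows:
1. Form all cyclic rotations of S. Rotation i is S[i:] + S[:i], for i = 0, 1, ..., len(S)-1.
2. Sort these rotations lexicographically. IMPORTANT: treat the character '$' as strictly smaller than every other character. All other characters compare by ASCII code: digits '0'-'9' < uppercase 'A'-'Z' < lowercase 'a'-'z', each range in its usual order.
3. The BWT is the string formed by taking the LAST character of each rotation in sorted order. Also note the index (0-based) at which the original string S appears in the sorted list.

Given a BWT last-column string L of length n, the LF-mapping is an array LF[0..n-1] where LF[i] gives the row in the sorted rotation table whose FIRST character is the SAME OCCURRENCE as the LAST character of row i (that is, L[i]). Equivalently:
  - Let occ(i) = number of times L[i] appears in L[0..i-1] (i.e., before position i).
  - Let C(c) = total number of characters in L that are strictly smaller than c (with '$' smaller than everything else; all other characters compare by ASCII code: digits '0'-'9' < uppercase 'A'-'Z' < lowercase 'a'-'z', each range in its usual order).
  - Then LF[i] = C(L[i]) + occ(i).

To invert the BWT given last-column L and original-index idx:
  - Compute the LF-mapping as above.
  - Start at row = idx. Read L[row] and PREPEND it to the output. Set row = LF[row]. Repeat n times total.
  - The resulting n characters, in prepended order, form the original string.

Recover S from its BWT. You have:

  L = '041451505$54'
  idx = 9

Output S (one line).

Answer: 54104555140$

Derivation:
LF mapping: 1 5 3 6 8 4 9 2 10 0 11 7
Walk LF starting at row 9, prepending L[row]:
  step 1: row=9, L[9]='$', prepend. Next row=LF[9]=0
  step 2: row=0, L[0]='0', prepend. Next row=LF[0]=1
  step 3: row=1, L[1]='4', prepend. Next row=LF[1]=5
  step 4: row=5, L[5]='1', prepend. Next row=LF[5]=4
  step 5: row=4, L[4]='5', prepend. Next row=LF[4]=8
  step 6: row=8, L[8]='5', prepend. Next row=LF[8]=10
  step 7: row=10, L[10]='5', prepend. Next row=LF[10]=11
  step 8: row=11, L[11]='4', prepend. Next row=LF[11]=7
  step 9: row=7, L[7]='0', prepend. Next row=LF[7]=2
  step 10: row=2, L[2]='1', prepend. Next row=LF[2]=3
  step 11: row=3, L[3]='4', prepend. Next row=LF[3]=6
  step 12: row=6, L[6]='5', prepend. Next row=LF[6]=9
Reversed output: 54104555140$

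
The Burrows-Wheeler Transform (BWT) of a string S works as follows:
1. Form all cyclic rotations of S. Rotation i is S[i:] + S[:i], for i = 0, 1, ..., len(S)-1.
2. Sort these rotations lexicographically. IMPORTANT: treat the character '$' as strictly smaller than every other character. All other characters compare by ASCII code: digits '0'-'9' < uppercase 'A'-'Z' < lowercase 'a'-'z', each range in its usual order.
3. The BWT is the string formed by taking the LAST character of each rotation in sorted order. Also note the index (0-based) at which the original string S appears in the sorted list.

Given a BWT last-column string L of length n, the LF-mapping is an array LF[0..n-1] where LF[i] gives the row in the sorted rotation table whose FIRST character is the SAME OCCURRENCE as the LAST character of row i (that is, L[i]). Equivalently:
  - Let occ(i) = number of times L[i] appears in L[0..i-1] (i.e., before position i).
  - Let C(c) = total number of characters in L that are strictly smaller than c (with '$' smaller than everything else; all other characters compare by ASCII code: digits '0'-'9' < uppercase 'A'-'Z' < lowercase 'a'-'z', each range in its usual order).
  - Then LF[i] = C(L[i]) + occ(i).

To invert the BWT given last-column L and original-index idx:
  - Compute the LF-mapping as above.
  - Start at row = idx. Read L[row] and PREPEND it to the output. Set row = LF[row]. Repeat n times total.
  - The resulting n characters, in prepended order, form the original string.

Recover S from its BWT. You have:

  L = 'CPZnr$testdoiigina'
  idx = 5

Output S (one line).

LF mapping: 1 2 3 11 14 0 16 6 15 17 5 13 8 9 7 10 12 4
Walk LF starting at row 5, prepending L[row]:
  step 1: row=5, L[5]='$', prepend. Next row=LF[5]=0
  step 2: row=0, L[0]='C', prepend. Next row=LF[0]=1
  step 3: row=1, L[1]='P', prepend. Next row=LF[1]=2
  step 4: row=2, L[2]='Z', prepend. Next row=LF[2]=3
  step 5: row=3, L[3]='n', prepend. Next row=LF[3]=11
  step 6: row=11, L[11]='o', prepend. Next row=LF[11]=13
  step 7: row=13, L[13]='i', prepend. Next row=LF[13]=9
  step 8: row=9, L[9]='t', prepend. Next row=LF[9]=17
  step 9: row=17, L[17]='a', prepend. Next row=LF[17]=4
  step 10: row=4, L[4]='r', prepend. Next row=LF[4]=14
  step 11: row=14, L[14]='g', prepend. Next row=LF[14]=7
  step 12: row=7, L[7]='e', prepend. Next row=LF[7]=6
  step 13: row=6, L[6]='t', prepend. Next row=LF[6]=16
  step 14: row=16, L[16]='n', prepend. Next row=LF[16]=12
  step 15: row=12, L[12]='i', prepend. Next row=LF[12]=8
  step 16: row=8, L[8]='s', prepend. Next row=LF[8]=15
  step 17: row=15, L[15]='i', prepend. Next row=LF[15]=10
  step 18: row=10, L[10]='d', prepend. Next row=LF[10]=5
Reversed output: disintegrationZPC$

Answer: disintegrationZPC$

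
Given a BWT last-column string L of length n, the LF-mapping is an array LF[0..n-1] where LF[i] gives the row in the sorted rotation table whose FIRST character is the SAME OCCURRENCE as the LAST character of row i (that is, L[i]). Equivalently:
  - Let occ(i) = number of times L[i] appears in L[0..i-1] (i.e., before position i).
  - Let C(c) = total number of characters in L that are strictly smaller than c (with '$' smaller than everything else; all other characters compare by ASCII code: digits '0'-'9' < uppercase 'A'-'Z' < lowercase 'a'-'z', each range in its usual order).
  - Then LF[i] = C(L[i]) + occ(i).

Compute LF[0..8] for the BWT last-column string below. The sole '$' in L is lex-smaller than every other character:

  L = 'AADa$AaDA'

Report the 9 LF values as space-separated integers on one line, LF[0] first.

Answer: 1 2 5 7 0 3 8 6 4

Derivation:
Char counts: '$':1, 'A':4, 'D':2, 'a':2
C (first-col start): C('$')=0, C('A')=1, C('D')=5, C('a')=7
L[0]='A': occ=0, LF[0]=C('A')+0=1+0=1
L[1]='A': occ=1, LF[1]=C('A')+1=1+1=2
L[2]='D': occ=0, LF[2]=C('D')+0=5+0=5
L[3]='a': occ=0, LF[3]=C('a')+0=7+0=7
L[4]='$': occ=0, LF[4]=C('$')+0=0+0=0
L[5]='A': occ=2, LF[5]=C('A')+2=1+2=3
L[6]='a': occ=1, LF[6]=C('a')+1=7+1=8
L[7]='D': occ=1, LF[7]=C('D')+1=5+1=6
L[8]='A': occ=3, LF[8]=C('A')+3=1+3=4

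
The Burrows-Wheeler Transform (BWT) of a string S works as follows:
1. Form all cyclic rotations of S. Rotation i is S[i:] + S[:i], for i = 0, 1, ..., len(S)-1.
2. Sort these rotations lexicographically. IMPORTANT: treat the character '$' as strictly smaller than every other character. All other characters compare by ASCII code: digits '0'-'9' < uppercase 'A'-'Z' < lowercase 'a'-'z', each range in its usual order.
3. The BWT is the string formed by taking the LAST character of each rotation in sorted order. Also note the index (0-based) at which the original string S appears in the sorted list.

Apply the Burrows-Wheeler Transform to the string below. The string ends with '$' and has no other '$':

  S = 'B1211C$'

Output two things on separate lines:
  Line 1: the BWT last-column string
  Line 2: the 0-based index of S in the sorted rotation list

All 7 rotations (rotation i = S[i:]+S[:i]):
  rot[0] = B1211C$
  rot[1] = 1211C$B
  rot[2] = 211C$B1
  rot[3] = 11C$B12
  rot[4] = 1C$B121
  rot[5] = C$B1211
  rot[6] = $B1211C
Sorted (with $ < everything):
  sorted[0] = $B1211C  (last char: 'C')
  sorted[1] = 11C$B12  (last char: '2')
  sorted[2] = 1211C$B  (last char: 'B')
  sorted[3] = 1C$B121  (last char: '1')
  sorted[4] = 211C$B1  (last char: '1')
  sorted[5] = B1211C$  (last char: '$')
  sorted[6] = C$B1211  (last char: '1')
Last column: C2B11$1
Original string S is at sorted index 5

Answer: C2B11$1
5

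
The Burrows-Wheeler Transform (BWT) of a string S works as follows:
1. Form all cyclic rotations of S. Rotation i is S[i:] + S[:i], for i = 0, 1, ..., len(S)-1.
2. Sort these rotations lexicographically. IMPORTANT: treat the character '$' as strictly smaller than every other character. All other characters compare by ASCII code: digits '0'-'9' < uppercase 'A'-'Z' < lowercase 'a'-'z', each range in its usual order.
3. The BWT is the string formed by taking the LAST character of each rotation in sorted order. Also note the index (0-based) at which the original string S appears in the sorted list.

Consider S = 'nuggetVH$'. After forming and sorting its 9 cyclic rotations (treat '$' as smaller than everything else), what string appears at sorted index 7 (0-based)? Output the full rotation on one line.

Answer: tVH$nugge

Derivation:
All 9 rotations (rotation i = S[i:]+S[:i]):
  rot[0] = nuggetVH$
  rot[1] = uggetVH$n
  rot[2] = ggetVH$nu
  rot[3] = getVH$nug
  rot[4] = etVH$nugg
  rot[5] = tVH$nugge
  rot[6] = VH$nugget
  rot[7] = H$nuggetV
  rot[8] = $nuggetVH
Sorted (with $ < everything):
  sorted[0] = $nuggetVH
  sorted[1] = H$nuggetV
  sorted[2] = VH$nugget
  sorted[3] = etVH$nugg
  sorted[4] = getVH$nug
  sorted[5] = ggetVH$nu
  sorted[6] = nuggetVH$
  sorted[7] = tVH$nugge
  sorted[8] = uggetVH$n
sorted[7] = tVH$nugge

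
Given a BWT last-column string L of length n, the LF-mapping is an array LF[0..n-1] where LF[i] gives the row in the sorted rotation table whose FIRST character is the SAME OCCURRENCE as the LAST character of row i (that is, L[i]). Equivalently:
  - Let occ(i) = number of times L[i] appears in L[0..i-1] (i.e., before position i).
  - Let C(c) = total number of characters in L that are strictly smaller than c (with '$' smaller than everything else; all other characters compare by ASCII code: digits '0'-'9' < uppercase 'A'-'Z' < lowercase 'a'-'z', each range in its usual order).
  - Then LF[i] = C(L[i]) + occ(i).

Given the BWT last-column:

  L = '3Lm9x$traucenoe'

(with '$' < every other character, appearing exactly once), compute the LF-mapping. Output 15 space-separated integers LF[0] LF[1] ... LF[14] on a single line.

Answer: 1 3 8 2 14 0 12 11 4 13 5 6 9 10 7

Derivation:
Char counts: '$':1, '3':1, '9':1, 'L':1, 'a':1, 'c':1, 'e':2, 'm':1, 'n':1, 'o':1, 'r':1, 't':1, 'u':1, 'x':1
C (first-col start): C('$')=0, C('3')=1, C('9')=2, C('L')=3, C('a')=4, C('c')=5, C('e')=6, C('m')=8, C('n')=9, C('o')=10, C('r')=11, C('t')=12, C('u')=13, C('x')=14
L[0]='3': occ=0, LF[0]=C('3')+0=1+0=1
L[1]='L': occ=0, LF[1]=C('L')+0=3+0=3
L[2]='m': occ=0, LF[2]=C('m')+0=8+0=8
L[3]='9': occ=0, LF[3]=C('9')+0=2+0=2
L[4]='x': occ=0, LF[4]=C('x')+0=14+0=14
L[5]='$': occ=0, LF[5]=C('$')+0=0+0=0
L[6]='t': occ=0, LF[6]=C('t')+0=12+0=12
L[7]='r': occ=0, LF[7]=C('r')+0=11+0=11
L[8]='a': occ=0, LF[8]=C('a')+0=4+0=4
L[9]='u': occ=0, LF[9]=C('u')+0=13+0=13
L[10]='c': occ=0, LF[10]=C('c')+0=5+0=5
L[11]='e': occ=0, LF[11]=C('e')+0=6+0=6
L[12]='n': occ=0, LF[12]=C('n')+0=9+0=9
L[13]='o': occ=0, LF[13]=C('o')+0=10+0=10
L[14]='e': occ=1, LF[14]=C('e')+1=6+1=7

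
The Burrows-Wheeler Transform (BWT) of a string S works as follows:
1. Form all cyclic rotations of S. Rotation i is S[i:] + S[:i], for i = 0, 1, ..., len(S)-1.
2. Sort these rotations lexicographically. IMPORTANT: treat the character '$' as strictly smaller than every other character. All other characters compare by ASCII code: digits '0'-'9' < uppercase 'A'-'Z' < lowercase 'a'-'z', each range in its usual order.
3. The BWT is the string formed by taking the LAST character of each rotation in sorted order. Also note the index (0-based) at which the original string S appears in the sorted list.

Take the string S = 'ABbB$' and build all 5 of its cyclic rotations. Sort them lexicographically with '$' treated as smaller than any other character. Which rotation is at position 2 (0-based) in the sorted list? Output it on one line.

All 5 rotations (rotation i = S[i:]+S[:i]):
  rot[0] = ABbB$
  rot[1] = BbB$A
  rot[2] = bB$AB
  rot[3] = B$ABb
  rot[4] = $ABbB
Sorted (with $ < everything):
  sorted[0] = $ABbB
  sorted[1] = ABbB$
  sorted[2] = B$ABb
  sorted[3] = BbB$A
  sorted[4] = bB$AB
sorted[2] = B$ABb

Answer: B$ABb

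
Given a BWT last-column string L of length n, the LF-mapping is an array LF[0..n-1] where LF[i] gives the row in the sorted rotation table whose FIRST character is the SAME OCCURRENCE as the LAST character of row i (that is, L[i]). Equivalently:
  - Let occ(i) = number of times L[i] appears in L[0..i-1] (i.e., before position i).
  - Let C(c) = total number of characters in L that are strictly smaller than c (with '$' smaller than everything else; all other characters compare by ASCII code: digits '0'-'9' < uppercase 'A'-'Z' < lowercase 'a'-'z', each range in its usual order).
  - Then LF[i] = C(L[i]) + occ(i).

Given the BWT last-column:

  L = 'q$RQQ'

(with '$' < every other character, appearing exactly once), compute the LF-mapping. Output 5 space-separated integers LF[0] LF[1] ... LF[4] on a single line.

Char counts: '$':1, 'Q':2, 'R':1, 'q':1
C (first-col start): C('$')=0, C('Q')=1, C('R')=3, C('q')=4
L[0]='q': occ=0, LF[0]=C('q')+0=4+0=4
L[1]='$': occ=0, LF[1]=C('$')+0=0+0=0
L[2]='R': occ=0, LF[2]=C('R')+0=3+0=3
L[3]='Q': occ=0, LF[3]=C('Q')+0=1+0=1
L[4]='Q': occ=1, LF[4]=C('Q')+1=1+1=2

Answer: 4 0 3 1 2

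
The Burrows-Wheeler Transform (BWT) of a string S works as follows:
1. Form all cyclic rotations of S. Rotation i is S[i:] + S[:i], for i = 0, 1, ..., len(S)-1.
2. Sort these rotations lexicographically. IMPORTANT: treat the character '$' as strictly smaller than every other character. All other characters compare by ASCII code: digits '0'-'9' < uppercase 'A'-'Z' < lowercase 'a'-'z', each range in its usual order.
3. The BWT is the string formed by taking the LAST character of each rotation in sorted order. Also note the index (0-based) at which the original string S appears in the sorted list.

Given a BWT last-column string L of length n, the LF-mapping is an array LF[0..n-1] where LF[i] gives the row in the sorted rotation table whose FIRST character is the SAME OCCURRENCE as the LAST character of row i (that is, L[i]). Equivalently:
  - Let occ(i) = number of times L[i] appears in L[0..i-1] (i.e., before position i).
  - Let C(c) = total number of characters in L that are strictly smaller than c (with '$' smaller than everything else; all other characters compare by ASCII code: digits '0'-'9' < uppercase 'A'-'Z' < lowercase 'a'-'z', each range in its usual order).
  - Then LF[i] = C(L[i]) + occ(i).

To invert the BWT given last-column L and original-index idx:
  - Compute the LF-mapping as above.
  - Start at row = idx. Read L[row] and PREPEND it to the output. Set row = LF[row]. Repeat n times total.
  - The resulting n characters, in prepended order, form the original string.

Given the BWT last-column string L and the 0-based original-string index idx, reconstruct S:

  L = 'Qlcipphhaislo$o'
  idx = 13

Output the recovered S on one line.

LF mapping: 1 8 3 6 12 13 4 5 2 7 14 9 10 0 11
Walk LF starting at row 13, prepending L[row]:
  step 1: row=13, L[13]='$', prepend. Next row=LF[13]=0
  step 2: row=0, L[0]='Q', prepend. Next row=LF[0]=1
  step 3: row=1, L[1]='l', prepend. Next row=LF[1]=8
  step 4: row=8, L[8]='a', prepend. Next row=LF[8]=2
  step 5: row=2, L[2]='c', prepend. Next row=LF[2]=3
  step 6: row=3, L[3]='i', prepend. Next row=LF[3]=6
  step 7: row=6, L[6]='h', prepend. Next row=LF[6]=4
  step 8: row=4, L[4]='p', prepend. Next row=LF[4]=12
  step 9: row=12, L[12]='o', prepend. Next row=LF[12]=10
  step 10: row=10, L[10]='s', prepend. Next row=LF[10]=14
  step 11: row=14, L[14]='o', prepend. Next row=LF[14]=11
  step 12: row=11, L[11]='l', prepend. Next row=LF[11]=9
  step 13: row=9, L[9]='i', prepend. Next row=LF[9]=7
  step 14: row=7, L[7]='h', prepend. Next row=LF[7]=5
  step 15: row=5, L[5]='p', prepend. Next row=LF[5]=13
Reversed output: philosophicalQ$

Answer: philosophicalQ$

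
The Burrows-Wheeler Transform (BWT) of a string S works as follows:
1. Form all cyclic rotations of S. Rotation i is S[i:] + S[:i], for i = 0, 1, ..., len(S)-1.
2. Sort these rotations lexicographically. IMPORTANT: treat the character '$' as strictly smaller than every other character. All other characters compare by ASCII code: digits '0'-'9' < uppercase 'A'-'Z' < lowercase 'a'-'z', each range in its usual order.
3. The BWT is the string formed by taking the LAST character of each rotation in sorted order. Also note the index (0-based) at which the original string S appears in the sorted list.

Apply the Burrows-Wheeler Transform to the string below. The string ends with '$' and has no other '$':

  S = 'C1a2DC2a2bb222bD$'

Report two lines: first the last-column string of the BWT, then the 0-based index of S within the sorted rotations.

All 17 rotations (rotation i = S[i:]+S[:i]):
  rot[0] = C1a2DC2a2bb222bD$
  rot[1] = 1a2DC2a2bb222bD$C
  rot[2] = a2DC2a2bb222bD$C1
  rot[3] = 2DC2a2bb222bD$C1a
  rot[4] = DC2a2bb222bD$C1a2
  rot[5] = C2a2bb222bD$C1a2D
  rot[6] = 2a2bb222bD$C1a2DC
  rot[7] = a2bb222bD$C1a2DC2
  rot[8] = 2bb222bD$C1a2DC2a
  rot[9] = bb222bD$C1a2DC2a2
  rot[10] = b222bD$C1a2DC2a2b
  rot[11] = 222bD$C1a2DC2a2bb
  rot[12] = 22bD$C1a2DC2a2bb2
  rot[13] = 2bD$C1a2DC2a2bb22
  rot[14] = bD$C1a2DC2a2bb222
  rot[15] = D$C1a2DC2a2bb222b
  rot[16] = $C1a2DC2a2bb222bD
Sorted (with $ < everything):
  sorted[0] = $C1a2DC2a2bb222bD  (last char: 'D')
  sorted[1] = 1a2DC2a2bb222bD$C  (last char: 'C')
  sorted[2] = 222bD$C1a2DC2a2bb  (last char: 'b')
  sorted[3] = 22bD$C1a2DC2a2bb2  (last char: '2')
  sorted[4] = 2DC2a2bb222bD$C1a  (last char: 'a')
  sorted[5] = 2a2bb222bD$C1a2DC  (last char: 'C')
  sorted[6] = 2bD$C1a2DC2a2bb22  (last char: '2')
  sorted[7] = 2bb222bD$C1a2DC2a  (last char: 'a')
  sorted[8] = C1a2DC2a2bb222bD$  (last char: '$')
  sorted[9] = C2a2bb222bD$C1a2D  (last char: 'D')
  sorted[10] = D$C1a2DC2a2bb222b  (last char: 'b')
  sorted[11] = DC2a2bb222bD$C1a2  (last char: '2')
  sorted[12] = a2DC2a2bb222bD$C1  (last char: '1')
  sorted[13] = a2bb222bD$C1a2DC2  (last char: '2')
  sorted[14] = b222bD$C1a2DC2a2b  (last char: 'b')
  sorted[15] = bD$C1a2DC2a2bb222  (last char: '2')
  sorted[16] = bb222bD$C1a2DC2a2  (last char: '2')
Last column: DCb2aC2a$Db212b22
Original string S is at sorted index 8

Answer: DCb2aC2a$Db212b22
8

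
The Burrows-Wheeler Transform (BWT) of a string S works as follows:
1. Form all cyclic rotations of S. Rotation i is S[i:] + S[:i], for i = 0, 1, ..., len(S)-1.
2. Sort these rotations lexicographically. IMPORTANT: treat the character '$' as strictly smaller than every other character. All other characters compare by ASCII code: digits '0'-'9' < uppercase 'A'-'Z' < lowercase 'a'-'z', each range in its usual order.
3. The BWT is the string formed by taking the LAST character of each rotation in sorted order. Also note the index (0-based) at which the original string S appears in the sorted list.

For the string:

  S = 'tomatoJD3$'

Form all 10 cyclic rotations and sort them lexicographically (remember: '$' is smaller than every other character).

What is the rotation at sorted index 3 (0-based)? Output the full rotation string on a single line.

Answer: JD3$tomato

Derivation:
All 10 rotations (rotation i = S[i:]+S[:i]):
  rot[0] = tomatoJD3$
  rot[1] = omatoJD3$t
  rot[2] = matoJD3$to
  rot[3] = atoJD3$tom
  rot[4] = toJD3$toma
  rot[5] = oJD3$tomat
  rot[6] = JD3$tomato
  rot[7] = D3$tomatoJ
  rot[8] = 3$tomatoJD
  rot[9] = $tomatoJD3
Sorted (with $ < everything):
  sorted[0] = $tomatoJD3
  sorted[1] = 3$tomatoJD
  sorted[2] = D3$tomatoJ
  sorted[3] = JD3$tomato
  sorted[4] = atoJD3$tom
  sorted[5] = matoJD3$to
  sorted[6] = oJD3$tomat
  sorted[7] = omatoJD3$t
  sorted[8] = toJD3$toma
  sorted[9] = tomatoJD3$
sorted[3] = JD3$tomato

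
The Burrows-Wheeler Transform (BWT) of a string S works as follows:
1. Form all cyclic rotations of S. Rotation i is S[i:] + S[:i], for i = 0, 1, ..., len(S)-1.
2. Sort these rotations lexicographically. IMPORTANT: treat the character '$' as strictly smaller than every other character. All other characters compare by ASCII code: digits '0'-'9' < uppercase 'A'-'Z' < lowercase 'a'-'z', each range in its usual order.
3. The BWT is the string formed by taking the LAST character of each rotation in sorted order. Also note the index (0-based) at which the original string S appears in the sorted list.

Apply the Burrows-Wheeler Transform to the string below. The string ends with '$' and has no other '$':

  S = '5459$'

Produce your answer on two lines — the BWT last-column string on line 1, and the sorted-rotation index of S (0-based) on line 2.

All 5 rotations (rotation i = S[i:]+S[:i]):
  rot[0] = 5459$
  rot[1] = 459$5
  rot[2] = 59$54
  rot[3] = 9$545
  rot[4] = $5459
Sorted (with $ < everything):
  sorted[0] = $5459  (last char: '9')
  sorted[1] = 459$5  (last char: '5')
  sorted[2] = 5459$  (last char: '$')
  sorted[3] = 59$54  (last char: '4')
  sorted[4] = 9$545  (last char: '5')
Last column: 95$45
Original string S is at sorted index 2

Answer: 95$45
2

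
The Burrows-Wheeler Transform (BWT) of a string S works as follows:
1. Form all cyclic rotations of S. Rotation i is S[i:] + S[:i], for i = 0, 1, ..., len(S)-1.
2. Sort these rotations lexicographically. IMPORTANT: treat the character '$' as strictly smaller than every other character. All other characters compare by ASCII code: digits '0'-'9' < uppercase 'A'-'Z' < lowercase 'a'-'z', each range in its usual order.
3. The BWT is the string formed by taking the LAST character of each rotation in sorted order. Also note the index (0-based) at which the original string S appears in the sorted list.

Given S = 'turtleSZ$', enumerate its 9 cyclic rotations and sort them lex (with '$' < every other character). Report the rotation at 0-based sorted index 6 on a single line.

All 9 rotations (rotation i = S[i:]+S[:i]):
  rot[0] = turtleSZ$
  rot[1] = urtleSZ$t
  rot[2] = rtleSZ$tu
  rot[3] = tleSZ$tur
  rot[4] = leSZ$turt
  rot[5] = eSZ$turtl
  rot[6] = SZ$turtle
  rot[7] = Z$turtleS
  rot[8] = $turtleSZ
Sorted (with $ < everything):
  sorted[0] = $turtleSZ
  sorted[1] = SZ$turtle
  sorted[2] = Z$turtleS
  sorted[3] = eSZ$turtl
  sorted[4] = leSZ$turt
  sorted[5] = rtleSZ$tu
  sorted[6] = tleSZ$tur
  sorted[7] = turtleSZ$
  sorted[8] = urtleSZ$t
sorted[6] = tleSZ$tur

Answer: tleSZ$tur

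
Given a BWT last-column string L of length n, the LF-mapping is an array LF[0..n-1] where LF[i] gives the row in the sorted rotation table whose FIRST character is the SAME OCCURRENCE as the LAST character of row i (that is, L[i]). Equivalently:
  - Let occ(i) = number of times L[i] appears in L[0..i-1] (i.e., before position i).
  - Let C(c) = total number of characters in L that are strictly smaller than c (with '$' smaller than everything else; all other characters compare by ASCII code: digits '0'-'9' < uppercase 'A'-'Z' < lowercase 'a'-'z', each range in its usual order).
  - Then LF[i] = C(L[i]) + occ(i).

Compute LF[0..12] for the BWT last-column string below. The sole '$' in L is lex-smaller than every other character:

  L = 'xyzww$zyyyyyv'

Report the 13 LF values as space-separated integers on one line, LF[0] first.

Answer: 4 5 11 2 3 0 12 6 7 8 9 10 1

Derivation:
Char counts: '$':1, 'v':1, 'w':2, 'x':1, 'y':6, 'z':2
C (first-col start): C('$')=0, C('v')=1, C('w')=2, C('x')=4, C('y')=5, C('z')=11
L[0]='x': occ=0, LF[0]=C('x')+0=4+0=4
L[1]='y': occ=0, LF[1]=C('y')+0=5+0=5
L[2]='z': occ=0, LF[2]=C('z')+0=11+0=11
L[3]='w': occ=0, LF[3]=C('w')+0=2+0=2
L[4]='w': occ=1, LF[4]=C('w')+1=2+1=3
L[5]='$': occ=0, LF[5]=C('$')+0=0+0=0
L[6]='z': occ=1, LF[6]=C('z')+1=11+1=12
L[7]='y': occ=1, LF[7]=C('y')+1=5+1=6
L[8]='y': occ=2, LF[8]=C('y')+2=5+2=7
L[9]='y': occ=3, LF[9]=C('y')+3=5+3=8
L[10]='y': occ=4, LF[10]=C('y')+4=5+4=9
L[11]='y': occ=5, LF[11]=C('y')+5=5+5=10
L[12]='v': occ=0, LF[12]=C('v')+0=1+0=1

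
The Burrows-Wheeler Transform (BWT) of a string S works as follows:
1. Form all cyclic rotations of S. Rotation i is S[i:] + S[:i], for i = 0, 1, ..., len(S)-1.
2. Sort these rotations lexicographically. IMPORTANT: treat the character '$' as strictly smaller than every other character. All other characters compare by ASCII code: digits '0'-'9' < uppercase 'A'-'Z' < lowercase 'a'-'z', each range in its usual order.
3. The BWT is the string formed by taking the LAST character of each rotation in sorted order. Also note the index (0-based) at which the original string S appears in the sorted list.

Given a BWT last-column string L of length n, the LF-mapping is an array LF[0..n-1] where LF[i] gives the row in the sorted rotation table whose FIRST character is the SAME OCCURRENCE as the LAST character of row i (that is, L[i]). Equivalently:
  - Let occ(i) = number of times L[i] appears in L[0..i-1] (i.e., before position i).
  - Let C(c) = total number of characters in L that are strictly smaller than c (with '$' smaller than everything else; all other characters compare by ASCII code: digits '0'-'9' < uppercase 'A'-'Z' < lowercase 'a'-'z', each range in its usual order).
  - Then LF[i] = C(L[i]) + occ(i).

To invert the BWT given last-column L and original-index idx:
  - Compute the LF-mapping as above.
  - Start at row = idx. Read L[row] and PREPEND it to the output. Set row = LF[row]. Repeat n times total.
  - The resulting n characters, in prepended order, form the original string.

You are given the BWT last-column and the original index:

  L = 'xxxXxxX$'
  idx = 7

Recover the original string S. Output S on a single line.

LF mapping: 3 4 5 1 6 7 2 0
Walk LF starting at row 7, prepending L[row]:
  step 1: row=7, L[7]='$', prepend. Next row=LF[7]=0
  step 2: row=0, L[0]='x', prepend. Next row=LF[0]=3
  step 3: row=3, L[3]='X', prepend. Next row=LF[3]=1
  step 4: row=1, L[1]='x', prepend. Next row=LF[1]=4
  step 5: row=4, L[4]='x', prepend. Next row=LF[4]=6
  step 6: row=6, L[6]='X', prepend. Next row=LF[6]=2
  step 7: row=2, L[2]='x', prepend. Next row=LF[2]=5
  step 8: row=5, L[5]='x', prepend. Next row=LF[5]=7
Reversed output: xxXxxXx$

Answer: xxXxxXx$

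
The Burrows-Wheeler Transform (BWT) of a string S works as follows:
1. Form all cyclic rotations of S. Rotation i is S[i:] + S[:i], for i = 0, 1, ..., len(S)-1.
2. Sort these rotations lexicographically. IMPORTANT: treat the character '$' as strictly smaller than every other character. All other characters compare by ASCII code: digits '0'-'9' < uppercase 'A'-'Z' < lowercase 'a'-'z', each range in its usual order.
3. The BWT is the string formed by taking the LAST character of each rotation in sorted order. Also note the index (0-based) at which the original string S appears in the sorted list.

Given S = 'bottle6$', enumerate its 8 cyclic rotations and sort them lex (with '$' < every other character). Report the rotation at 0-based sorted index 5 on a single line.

All 8 rotations (rotation i = S[i:]+S[:i]):
  rot[0] = bottle6$
  rot[1] = ottle6$b
  rot[2] = ttle6$bo
  rot[3] = tle6$bot
  rot[4] = le6$bott
  rot[5] = e6$bottl
  rot[6] = 6$bottle
  rot[7] = $bottle6
Sorted (with $ < everything):
  sorted[0] = $bottle6
  sorted[1] = 6$bottle
  sorted[2] = bottle6$
  sorted[3] = e6$bottl
  sorted[4] = le6$bott
  sorted[5] = ottle6$b
  sorted[6] = tle6$bot
  sorted[7] = ttle6$bo
sorted[5] = ottle6$b

Answer: ottle6$b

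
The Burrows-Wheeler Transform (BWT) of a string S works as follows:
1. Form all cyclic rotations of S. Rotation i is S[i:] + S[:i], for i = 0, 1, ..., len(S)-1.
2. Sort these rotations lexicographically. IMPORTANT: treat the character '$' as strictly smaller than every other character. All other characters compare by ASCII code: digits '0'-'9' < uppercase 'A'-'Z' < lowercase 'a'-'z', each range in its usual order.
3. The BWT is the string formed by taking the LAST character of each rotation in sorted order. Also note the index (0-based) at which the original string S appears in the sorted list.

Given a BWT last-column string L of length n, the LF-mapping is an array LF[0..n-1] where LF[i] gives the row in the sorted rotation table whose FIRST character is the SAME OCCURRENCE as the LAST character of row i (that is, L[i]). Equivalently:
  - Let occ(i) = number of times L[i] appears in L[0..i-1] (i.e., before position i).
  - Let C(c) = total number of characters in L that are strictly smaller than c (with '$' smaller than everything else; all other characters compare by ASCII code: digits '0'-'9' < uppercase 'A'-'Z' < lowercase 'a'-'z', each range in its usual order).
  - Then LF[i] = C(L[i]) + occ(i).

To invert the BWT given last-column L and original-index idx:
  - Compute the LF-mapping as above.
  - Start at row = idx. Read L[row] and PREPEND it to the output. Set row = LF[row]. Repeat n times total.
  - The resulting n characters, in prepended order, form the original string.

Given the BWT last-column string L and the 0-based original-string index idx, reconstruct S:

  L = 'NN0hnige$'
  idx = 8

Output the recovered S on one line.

Answer: neighN0N$

Derivation:
LF mapping: 2 3 1 6 8 7 5 4 0
Walk LF starting at row 8, prepending L[row]:
  step 1: row=8, L[8]='$', prepend. Next row=LF[8]=0
  step 2: row=0, L[0]='N', prepend. Next row=LF[0]=2
  step 3: row=2, L[2]='0', prepend. Next row=LF[2]=1
  step 4: row=1, L[1]='N', prepend. Next row=LF[1]=3
  step 5: row=3, L[3]='h', prepend. Next row=LF[3]=6
  step 6: row=6, L[6]='g', prepend. Next row=LF[6]=5
  step 7: row=5, L[5]='i', prepend. Next row=LF[5]=7
  step 8: row=7, L[7]='e', prepend. Next row=LF[7]=4
  step 9: row=4, L[4]='n', prepend. Next row=LF[4]=8
Reversed output: neighN0N$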